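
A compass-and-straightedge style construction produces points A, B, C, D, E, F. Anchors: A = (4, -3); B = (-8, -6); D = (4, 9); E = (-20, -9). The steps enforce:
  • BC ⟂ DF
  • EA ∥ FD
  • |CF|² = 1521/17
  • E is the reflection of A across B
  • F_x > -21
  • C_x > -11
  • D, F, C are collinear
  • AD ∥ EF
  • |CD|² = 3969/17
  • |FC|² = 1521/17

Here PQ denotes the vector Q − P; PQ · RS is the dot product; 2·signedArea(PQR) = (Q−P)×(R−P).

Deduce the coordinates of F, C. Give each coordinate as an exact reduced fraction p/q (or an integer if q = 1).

1. F_x = -20  [EA ∥ FD ∩ AD ∥ EF]
2. F_y = 3  [EA ∥ FD ∩ AD ∥ EF]
   → F = (-20, 3)
3. C_x = -184/17  [D, F, C are collinear ∩ BC ⟂ DF]
4. C_y = 90/17  [D, F, C are collinear ∩ BC ⟂ DF]
   → C = (-184/17, 90/17)

C = (-184/17, 90/17)
F = (-20, 3)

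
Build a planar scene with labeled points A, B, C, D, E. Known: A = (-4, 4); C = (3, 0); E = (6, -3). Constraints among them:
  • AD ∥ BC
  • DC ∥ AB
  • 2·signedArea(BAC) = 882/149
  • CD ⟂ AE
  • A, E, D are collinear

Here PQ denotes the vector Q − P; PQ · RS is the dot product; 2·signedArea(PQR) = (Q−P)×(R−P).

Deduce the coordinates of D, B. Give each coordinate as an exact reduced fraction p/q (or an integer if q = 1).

1. D_x = 384/149  [A, E, D are collinear ∩ CD ⟂ AE]
2. D_y = -90/149  [A, E, D are collinear ∩ CD ⟂ AE]
   → D = (384/149, -90/149)
3. B_x = -533/149  [AD ∥ BC ∩ DC ∥ AB]
4. B_y = 686/149  [AD ∥ BC ∩ DC ∥ AB]
   → B = (-533/149, 686/149)

B = (-533/149, 686/149)
D = (384/149, -90/149)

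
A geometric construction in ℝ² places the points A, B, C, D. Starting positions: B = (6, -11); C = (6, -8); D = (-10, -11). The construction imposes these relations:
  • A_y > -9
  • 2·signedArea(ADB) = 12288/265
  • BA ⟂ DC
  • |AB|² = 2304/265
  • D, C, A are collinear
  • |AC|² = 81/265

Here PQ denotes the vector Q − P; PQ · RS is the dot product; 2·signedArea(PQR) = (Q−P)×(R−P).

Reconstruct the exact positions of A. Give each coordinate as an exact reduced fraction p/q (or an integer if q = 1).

A = (1446/265, -2147/265)

1. A_x = 1446/265  [D, C, A are collinear ∩ BA ⟂ DC]
2. A_y = -2147/265  [D, C, A are collinear ∩ BA ⟂ DC]
   → A = (1446/265, -2147/265)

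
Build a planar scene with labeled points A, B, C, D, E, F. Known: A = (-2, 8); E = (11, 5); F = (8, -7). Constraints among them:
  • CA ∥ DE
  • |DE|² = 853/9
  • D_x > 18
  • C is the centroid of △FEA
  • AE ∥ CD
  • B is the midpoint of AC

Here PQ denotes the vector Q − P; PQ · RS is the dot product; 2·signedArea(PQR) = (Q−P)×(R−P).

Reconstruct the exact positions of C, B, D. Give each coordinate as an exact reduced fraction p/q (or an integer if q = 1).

1. C_x = 17/3  [C is the centroid of △FEA]
2. C_y = 2  [C is the centroid of △FEA]
   → C = (17/3, 2)
3. B_x = 11/6  [B is the midpoint of AC]
4. B_y = 5  [B is the midpoint of AC]
   → B = (11/6, 5)
5. D_x = 56/3  [CA ∥ DE ∩ AE ∥ CD]
6. D_y = -1  [CA ∥ DE ∩ AE ∥ CD]
   → D = (56/3, -1)

B = (11/6, 5)
C = (17/3, 2)
D = (56/3, -1)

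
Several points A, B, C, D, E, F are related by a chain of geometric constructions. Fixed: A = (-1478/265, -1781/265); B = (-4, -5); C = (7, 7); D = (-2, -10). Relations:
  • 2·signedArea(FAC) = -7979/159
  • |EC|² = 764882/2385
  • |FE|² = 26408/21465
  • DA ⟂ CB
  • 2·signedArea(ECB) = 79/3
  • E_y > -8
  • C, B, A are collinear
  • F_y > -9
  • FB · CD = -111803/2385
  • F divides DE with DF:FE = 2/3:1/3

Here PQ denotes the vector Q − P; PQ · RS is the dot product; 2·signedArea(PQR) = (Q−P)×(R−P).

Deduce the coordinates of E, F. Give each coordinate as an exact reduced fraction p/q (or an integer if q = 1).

E = (-3068/795, -5756/795)
F = (-7726/2385, -19462/2385)

1. F_x = -7726/2385  [FB · CD = -111803/2385 ∩ 2·signedArea(FAC) = -7979/159]
2. F_y = -19462/2385  [FB · CD = -111803/2385 ∩ 2·signedArea(FAC) = -7979/159]
   → F = (-7726/2385, -19462/2385)
3. E_x = -3068/795  [2·signedArea(ECB) = 79/3 ∩ F divides DE with DF:FE = 2/3:1/3]
4. E_y = -5756/795  [2·signedArea(ECB) = 79/3 ∩ F divides DE with DF:FE = 2/3:1/3]
   → E = (-3068/795, -5756/795)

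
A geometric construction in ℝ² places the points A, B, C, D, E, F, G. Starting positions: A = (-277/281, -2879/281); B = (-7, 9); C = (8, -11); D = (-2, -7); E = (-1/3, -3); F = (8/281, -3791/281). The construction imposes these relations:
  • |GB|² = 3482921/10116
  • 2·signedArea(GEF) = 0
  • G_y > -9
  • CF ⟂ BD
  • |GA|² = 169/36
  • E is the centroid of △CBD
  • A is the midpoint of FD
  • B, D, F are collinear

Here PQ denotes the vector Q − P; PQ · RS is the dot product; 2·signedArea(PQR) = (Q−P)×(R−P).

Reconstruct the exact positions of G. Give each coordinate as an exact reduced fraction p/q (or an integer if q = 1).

G = (-257/1686, -2317/281)

1. G_x = -257/1686  [line 2948/281·x + 305/843·y + 3863/843 = 0 ∩ |GA|² = 169/36]
2. G_y = -2317/281  [line 2948/281·x + 305/843·y + 3863/843 = 0 ∩ |GA|² = 169/36]
   → G = (-257/1686, -2317/281)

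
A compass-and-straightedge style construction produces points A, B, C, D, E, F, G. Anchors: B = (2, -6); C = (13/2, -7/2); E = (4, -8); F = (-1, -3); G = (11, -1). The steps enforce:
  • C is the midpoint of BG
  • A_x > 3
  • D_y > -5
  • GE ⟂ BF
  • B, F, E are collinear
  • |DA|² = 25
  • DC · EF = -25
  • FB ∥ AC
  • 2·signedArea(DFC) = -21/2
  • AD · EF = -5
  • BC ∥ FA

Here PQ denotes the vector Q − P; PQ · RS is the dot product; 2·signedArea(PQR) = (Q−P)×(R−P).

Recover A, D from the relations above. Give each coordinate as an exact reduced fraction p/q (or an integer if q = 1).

A = (7/2, -1/2)
D = (1/2, -9/2)

1. A_x = 7/2  [FB ∥ AC ∩ BC ∥ FA]
2. A_y = -1/2  [FB ∥ AC ∩ BC ∥ FA]
   → A = (7/2, -1/2)
3. D_x = 1/2  [2·signedArea(DFC) = -21/2 ∩ AD · EF = -5]
4. D_y = -9/2  [2·signedArea(DFC) = -21/2 ∩ AD · EF = -5]
   → D = (1/2, -9/2)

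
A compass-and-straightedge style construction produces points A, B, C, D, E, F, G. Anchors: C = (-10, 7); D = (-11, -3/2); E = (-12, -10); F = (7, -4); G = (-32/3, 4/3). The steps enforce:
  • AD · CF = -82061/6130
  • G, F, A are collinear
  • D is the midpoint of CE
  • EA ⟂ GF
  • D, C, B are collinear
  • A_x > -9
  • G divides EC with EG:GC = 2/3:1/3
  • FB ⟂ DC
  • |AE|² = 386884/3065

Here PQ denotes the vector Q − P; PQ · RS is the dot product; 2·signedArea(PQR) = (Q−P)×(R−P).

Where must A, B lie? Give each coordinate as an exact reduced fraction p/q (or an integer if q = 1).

A = (-26828/3065, 2316/3065)
B = (-3236/293, -550/293)

1. A_x = -26828/3065  [G, F, A are collinear ∩ EA ⟂ GF]
2. A_y = 2316/3065  [G, F, A are collinear ∩ EA ⟂ GF]
   → A = (-26828/3065, 2316/3065)
3. B_x = -3236/293  [D, C, B are collinear ∩ FB ⟂ DC]
4. B_y = -550/293  [D, C, B are collinear ∩ FB ⟂ DC]
   → B = (-3236/293, -550/293)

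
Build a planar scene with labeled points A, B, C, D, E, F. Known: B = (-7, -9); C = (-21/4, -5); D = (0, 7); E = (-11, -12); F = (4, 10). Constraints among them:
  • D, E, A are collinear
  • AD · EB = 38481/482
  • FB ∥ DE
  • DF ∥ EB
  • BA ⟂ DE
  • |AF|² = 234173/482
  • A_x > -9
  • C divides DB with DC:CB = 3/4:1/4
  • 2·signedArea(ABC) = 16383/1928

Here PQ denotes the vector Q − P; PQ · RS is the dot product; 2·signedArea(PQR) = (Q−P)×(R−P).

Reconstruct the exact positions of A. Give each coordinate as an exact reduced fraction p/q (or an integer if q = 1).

A = (-4191/482, -3865/482)

1. A_x = -4191/482  [D, E, A are collinear ∩ BA ⟂ DE]
2. A_y = -3865/482  [D, E, A are collinear ∩ BA ⟂ DE]
   → A = (-4191/482, -3865/482)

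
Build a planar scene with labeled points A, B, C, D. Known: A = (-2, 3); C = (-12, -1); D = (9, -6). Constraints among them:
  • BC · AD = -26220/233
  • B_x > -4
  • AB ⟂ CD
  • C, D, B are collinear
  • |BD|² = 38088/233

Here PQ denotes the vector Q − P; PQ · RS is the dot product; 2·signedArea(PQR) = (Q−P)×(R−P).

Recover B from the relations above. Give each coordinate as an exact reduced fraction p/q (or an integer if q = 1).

B = (-801/233, -708/233)

1. B_x = -801/233  [C, D, B are collinear ∩ AB ⟂ CD]
2. B_y = -708/233  [C, D, B are collinear ∩ AB ⟂ CD]
   → B = (-801/233, -708/233)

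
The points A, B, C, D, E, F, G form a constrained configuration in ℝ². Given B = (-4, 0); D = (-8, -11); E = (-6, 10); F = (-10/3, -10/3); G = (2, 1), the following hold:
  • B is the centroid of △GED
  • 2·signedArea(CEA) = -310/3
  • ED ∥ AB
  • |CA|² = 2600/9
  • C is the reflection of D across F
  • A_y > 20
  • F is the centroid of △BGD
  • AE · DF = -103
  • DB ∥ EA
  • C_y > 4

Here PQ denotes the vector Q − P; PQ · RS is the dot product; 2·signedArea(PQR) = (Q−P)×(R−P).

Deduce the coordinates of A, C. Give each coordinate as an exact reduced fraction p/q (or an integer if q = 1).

A = (-2, 21)
C = (4/3, 13/3)

1. A_x = -2  [ED ∥ AB ∩ DB ∥ EA]
2. A_y = 21  [ED ∥ AB ∩ DB ∥ EA]
   → A = (-2, 21)
3. C_x = 4/3  [C is the reflection of D across F]
4. C_y = 13/3  [C is the reflection of D across F]
   → C = (4/3, 13/3)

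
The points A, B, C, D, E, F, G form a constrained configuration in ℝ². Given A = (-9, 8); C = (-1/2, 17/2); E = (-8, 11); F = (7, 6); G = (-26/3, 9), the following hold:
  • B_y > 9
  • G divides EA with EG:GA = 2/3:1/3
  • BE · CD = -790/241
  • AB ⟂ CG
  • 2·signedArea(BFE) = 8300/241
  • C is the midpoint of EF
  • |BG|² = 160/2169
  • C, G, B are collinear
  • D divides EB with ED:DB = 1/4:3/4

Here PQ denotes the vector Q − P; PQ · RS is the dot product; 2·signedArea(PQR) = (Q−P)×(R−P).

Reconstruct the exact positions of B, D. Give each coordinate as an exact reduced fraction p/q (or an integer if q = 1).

1. B_x = -2154/241  [C, G, B are collinear ∩ AB ⟂ CG]
2. B_y = 2173/241  [C, G, B are collinear ∩ AB ⟂ CG]
   → B = (-2154/241, 2173/241)
3. D_x = -3969/482  [D divides EB with ED:DB = 1/4:3/4]
4. D_y = 5063/482  [D divides EB with ED:DB = 1/4:3/4]
   → D = (-3969/482, 5063/482)

B = (-2154/241, 2173/241)
D = (-3969/482, 5063/482)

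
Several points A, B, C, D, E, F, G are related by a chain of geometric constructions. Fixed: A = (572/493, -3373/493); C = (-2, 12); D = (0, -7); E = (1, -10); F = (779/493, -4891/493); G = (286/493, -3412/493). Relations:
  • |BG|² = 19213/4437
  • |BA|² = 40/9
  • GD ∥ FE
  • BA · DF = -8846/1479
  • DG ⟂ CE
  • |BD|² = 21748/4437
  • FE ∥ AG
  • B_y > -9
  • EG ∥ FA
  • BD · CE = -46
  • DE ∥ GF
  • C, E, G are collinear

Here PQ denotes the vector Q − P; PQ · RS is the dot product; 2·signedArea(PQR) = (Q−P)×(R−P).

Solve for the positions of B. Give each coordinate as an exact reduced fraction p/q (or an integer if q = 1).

B = (1558/1479, -4411/493)

1. B_x = 1558/1479  [BD · CE = -46 ∩ BA · DF = -8846/1479]
2. B_y = -4411/493  [BD · CE = -46 ∩ BA · DF = -8846/1479]
   → B = (1558/1479, -4411/493)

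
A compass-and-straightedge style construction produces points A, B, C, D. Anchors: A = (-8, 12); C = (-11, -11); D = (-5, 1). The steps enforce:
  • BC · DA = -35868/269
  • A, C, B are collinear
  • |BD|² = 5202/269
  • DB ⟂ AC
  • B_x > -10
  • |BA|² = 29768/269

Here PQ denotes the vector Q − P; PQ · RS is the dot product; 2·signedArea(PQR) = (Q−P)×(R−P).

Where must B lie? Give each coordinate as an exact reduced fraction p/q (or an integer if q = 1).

B = (-2518/269, 422/269)

1. B_x = -2518/269  [A, C, B are collinear ∩ DB ⟂ AC]
2. B_y = 422/269  [A, C, B are collinear ∩ DB ⟂ AC]
   → B = (-2518/269, 422/269)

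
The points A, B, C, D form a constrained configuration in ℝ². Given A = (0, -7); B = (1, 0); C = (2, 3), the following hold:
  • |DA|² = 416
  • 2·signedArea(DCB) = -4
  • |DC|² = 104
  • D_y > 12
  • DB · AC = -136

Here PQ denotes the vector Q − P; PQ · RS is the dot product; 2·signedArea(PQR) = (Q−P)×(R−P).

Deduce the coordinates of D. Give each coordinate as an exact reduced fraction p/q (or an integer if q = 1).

D = (4, 13)

1. D_x = 4  [DB · AC = -136 ∩ 2·signedArea(DCB) = -4]
2. D_y = 13  [DB · AC = -136 ∩ 2·signedArea(DCB) = -4]
   → D = (4, 13)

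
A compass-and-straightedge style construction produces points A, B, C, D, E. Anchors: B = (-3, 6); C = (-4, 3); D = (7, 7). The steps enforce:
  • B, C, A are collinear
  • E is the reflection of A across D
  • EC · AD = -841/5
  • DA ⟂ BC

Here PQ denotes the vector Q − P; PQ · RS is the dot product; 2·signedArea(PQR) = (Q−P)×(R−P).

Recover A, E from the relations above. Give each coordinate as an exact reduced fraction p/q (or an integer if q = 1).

1. A_x = -17/10  [B, C, A are collinear ∩ DA ⟂ BC]
2. A_y = 99/10  [B, C, A are collinear ∩ DA ⟂ BC]
   → A = (-17/10, 99/10)
3. E_x = 157/10  [E is the reflection of A across D]
4. E_y = 41/10  [E is the reflection of A across D]
   → E = (157/10, 41/10)

A = (-17/10, 99/10)
E = (157/10, 41/10)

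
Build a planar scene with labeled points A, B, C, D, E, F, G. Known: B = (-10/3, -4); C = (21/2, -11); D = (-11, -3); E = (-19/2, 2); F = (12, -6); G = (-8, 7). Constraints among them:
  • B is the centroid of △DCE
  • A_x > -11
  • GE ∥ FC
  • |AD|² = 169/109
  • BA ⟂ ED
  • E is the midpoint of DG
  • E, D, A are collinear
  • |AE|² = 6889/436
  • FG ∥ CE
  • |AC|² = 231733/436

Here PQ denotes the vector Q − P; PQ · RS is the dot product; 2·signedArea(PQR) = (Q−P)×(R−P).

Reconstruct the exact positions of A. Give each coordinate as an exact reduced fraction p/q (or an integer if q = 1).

A = (-1160/109, -197/109)

1. A_x = -1160/109  [E, D, A are collinear ∩ BA ⟂ ED]
2. A_y = -197/109  [E, D, A are collinear ∩ BA ⟂ ED]
   → A = (-1160/109, -197/109)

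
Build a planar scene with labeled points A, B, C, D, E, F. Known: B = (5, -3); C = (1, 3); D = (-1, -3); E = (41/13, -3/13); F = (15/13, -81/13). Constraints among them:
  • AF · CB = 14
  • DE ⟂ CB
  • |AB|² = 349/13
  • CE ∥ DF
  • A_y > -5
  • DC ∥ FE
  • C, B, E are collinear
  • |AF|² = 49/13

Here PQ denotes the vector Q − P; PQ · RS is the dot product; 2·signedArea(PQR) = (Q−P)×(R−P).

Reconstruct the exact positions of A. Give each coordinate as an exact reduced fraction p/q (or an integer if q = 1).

1. A_x = 1/13  [line -4·x + 6·y + 28 = 0 ∩ |AF|² = 49/13]
2. A_y = -60/13  [line -4·x + 6·y + 28 = 0 ∩ |AF|² = 49/13]
   → A = (1/13, -60/13)

A = (1/13, -60/13)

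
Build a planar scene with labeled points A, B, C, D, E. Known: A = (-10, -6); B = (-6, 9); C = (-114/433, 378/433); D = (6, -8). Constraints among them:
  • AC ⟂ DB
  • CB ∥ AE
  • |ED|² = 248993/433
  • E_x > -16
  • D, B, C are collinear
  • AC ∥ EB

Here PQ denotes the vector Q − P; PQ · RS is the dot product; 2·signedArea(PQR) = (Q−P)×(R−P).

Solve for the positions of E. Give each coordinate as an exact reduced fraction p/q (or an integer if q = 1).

1. E_x = -6814/433  [AC ∥ EB ∩ CB ∥ AE]
2. E_y = 921/433  [AC ∥ EB ∩ CB ∥ AE]
   → E = (-6814/433, 921/433)

E = (-6814/433, 921/433)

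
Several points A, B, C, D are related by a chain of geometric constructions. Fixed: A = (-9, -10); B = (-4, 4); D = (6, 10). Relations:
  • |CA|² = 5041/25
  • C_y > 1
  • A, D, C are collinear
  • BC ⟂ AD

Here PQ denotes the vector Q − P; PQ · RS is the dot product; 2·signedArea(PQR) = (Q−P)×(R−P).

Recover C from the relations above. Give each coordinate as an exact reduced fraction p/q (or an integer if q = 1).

C = (-12/25, 34/25)

1. C_x = -12/25  [A, D, C are collinear ∩ BC ⟂ AD]
2. C_y = 34/25  [A, D, C are collinear ∩ BC ⟂ AD]
   → C = (-12/25, 34/25)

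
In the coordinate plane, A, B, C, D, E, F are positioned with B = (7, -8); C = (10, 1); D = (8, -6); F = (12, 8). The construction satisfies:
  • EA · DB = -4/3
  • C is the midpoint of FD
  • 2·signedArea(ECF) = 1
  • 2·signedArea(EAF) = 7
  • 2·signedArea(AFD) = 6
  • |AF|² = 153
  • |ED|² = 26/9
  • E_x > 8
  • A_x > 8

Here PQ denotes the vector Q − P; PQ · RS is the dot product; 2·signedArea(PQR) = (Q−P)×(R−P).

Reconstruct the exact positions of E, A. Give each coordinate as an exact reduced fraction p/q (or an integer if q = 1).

1. E_x = 25/3  [line -7·x + 2·y + 67 = 0 ∩ |ED|² = 26/9]
2. E_y = -13/3  [line -7·x + 2·y + 67 = 0 ∩ |ED|² = 26/9]
   → E = (25/3, -13/3)
3. A_x = 9  [EA · DB = -4/3 ∩ 2·signedArea(AFD) = 6]
4. A_y = -4  [EA · DB = -4/3 ∩ 2·signedArea(AFD) = 6]
   → A = (9, -4)

A = (9, -4)
E = (25/3, -13/3)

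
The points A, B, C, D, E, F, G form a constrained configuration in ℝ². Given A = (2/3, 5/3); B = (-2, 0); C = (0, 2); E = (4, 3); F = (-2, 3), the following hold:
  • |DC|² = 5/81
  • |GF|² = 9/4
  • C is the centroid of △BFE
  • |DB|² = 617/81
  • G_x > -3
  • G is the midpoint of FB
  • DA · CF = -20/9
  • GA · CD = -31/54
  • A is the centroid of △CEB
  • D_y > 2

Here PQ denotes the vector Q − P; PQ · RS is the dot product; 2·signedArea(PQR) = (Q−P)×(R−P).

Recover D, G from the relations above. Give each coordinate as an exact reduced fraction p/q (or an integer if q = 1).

D = (-2/9, 19/9)
G = (-2, 3/2)

1. D_x = -2/9  [line 2·x + -1·y + 23/9 = 0 ∩ |DC|² = 5/81]
2. D_y = 19/9  [line 2·x + -1·y + 23/9 = 0 ∩ |DC|² = 5/81]
   → D = (-2/9, 19/9)
3. G_x = -2  [G is the midpoint of FB]
4. G_y = 3/2  [G is the midpoint of FB]
   → G = (-2, 3/2)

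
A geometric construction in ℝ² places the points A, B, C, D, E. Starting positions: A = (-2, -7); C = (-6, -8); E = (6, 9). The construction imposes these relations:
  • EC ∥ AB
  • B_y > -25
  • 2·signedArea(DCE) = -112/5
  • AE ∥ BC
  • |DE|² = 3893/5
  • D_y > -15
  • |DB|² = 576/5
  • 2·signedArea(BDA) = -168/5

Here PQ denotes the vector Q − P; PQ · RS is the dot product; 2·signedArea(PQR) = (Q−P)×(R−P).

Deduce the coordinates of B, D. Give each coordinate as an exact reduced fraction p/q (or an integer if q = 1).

1. B_x = -14  [AE ∥ BC ∩ EC ∥ AB]
2. B_y = -24  [AE ∥ BC ∩ EC ∥ AB]
   → B = (-14, -24)
3. D_x = -46/5  [line -17·x + 12·y + 82/5 = 0 ∩ |DB|² = 576/5]
4. D_y = -72/5  [line -17·x + 12·y + 82/5 = 0 ∩ |DB|² = 576/5]
   → D = (-46/5, -72/5)

B = (-14, -24)
D = (-46/5, -72/5)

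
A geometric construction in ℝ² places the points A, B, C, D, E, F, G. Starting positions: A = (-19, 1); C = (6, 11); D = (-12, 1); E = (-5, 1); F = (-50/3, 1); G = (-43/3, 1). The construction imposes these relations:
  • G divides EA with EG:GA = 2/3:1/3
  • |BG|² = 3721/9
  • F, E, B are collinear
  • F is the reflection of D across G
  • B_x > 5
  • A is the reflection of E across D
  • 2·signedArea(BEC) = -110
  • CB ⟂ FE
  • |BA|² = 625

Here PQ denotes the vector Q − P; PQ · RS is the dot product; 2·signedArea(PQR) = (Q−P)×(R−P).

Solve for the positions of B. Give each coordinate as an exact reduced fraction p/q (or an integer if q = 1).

B = (6, 1)

1. B_x = 6  [F, E, B are collinear ∩ CB ⟂ FE]
2. B_y = 1  [F, E, B are collinear ∩ CB ⟂ FE]
   → B = (6, 1)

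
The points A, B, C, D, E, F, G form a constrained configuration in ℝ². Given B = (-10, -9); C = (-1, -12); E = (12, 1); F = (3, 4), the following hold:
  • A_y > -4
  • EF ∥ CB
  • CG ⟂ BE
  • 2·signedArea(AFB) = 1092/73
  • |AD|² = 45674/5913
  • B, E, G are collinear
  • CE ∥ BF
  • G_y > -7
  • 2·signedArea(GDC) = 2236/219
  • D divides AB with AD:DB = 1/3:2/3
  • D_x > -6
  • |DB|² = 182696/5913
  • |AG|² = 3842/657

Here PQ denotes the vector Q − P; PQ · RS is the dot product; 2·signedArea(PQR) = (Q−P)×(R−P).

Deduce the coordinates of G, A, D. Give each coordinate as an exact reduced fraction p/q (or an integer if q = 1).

A = (-779/219, -812/219)
D = (-3748/657, -3595/657)
G = (-268/73, -447/73)

1. G_x = -268/73  [B, E, G are collinear ∩ CG ⟂ BE]
2. G_y = -447/73  [B, E, G are collinear ∩ CG ⟂ BE]
   → G = (-268/73, -447/73)
3. A_x = -779/219  [line 13·x + -13·y + -143/73 = 0 ∩ |AG|² = 3842/657]
4. A_y = -812/219  [line 13·x + -13·y + -143/73 = 0 ∩ |AG|² = 3842/657]
   → A = (-779/219, -812/219)
5. D_x = -3748/657  [D divides AB with AD:DB = 1/3:2/3]
6. D_y = -3595/657  [D divides AB with AD:DB = 1/3:2/3]
   → D = (-3748/657, -3595/657)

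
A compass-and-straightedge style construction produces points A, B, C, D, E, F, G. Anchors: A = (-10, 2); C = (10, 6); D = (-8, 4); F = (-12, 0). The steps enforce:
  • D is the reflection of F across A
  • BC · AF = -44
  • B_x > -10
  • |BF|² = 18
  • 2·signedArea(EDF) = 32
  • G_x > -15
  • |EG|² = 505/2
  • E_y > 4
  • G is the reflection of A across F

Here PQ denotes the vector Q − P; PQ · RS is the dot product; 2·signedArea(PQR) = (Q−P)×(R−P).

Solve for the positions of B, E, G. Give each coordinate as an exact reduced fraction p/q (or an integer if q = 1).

B = (-9, 3)
E = (1/2, 9/2)
G = (-14, -2)

1. B_x = -9  [line 2·x + 2·y + 12 = 0 ∩ |BF|² = 18]
2. B_y = 3  [line 2·x + 2·y + 12 = 0 ∩ |BF|² = 18]
   → B = (-9, 3)
3. G_x = -14  [G is the reflection of A across F]
4. G_y = -2  [G is the reflection of A across F]
   → G = (-14, -2)
5. E_x = 1/2  [line 4·x + -4·y + 16 = 0 ∩ |EG|² = 505/2]
6. E_y = 9/2  [line 4·x + -4·y + 16 = 0 ∩ |EG|² = 505/2]
   → E = (1/2, 9/2)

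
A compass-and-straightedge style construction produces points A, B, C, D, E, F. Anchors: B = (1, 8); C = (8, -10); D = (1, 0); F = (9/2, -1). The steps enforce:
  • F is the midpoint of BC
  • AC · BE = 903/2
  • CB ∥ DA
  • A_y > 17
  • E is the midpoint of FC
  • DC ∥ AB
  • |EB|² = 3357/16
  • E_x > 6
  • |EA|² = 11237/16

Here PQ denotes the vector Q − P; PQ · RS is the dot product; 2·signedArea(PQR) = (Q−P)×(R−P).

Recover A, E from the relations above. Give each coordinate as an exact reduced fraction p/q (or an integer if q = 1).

1. A_x = -6  [DC ∥ AB ∩ CB ∥ DA]
2. A_y = 18  [DC ∥ AB ∩ CB ∥ DA]
   → A = (-6, 18)
3. E_x = 25/4  [E is the midpoint of FC]
4. E_y = -11/2  [E is the midpoint of FC]
   → E = (25/4, -11/2)

A = (-6, 18)
E = (25/4, -11/2)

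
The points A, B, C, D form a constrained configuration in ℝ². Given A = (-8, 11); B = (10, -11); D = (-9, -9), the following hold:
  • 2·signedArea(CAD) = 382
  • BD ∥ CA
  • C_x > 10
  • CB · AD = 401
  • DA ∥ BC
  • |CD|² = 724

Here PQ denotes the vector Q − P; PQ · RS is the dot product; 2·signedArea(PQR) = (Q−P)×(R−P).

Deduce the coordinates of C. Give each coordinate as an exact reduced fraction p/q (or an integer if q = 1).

C = (11, 9)

1. C_x = 11  [BD ∥ CA ∩ DA ∥ BC]
2. C_y = 9  [BD ∥ CA ∩ DA ∥ BC]
   → C = (11, 9)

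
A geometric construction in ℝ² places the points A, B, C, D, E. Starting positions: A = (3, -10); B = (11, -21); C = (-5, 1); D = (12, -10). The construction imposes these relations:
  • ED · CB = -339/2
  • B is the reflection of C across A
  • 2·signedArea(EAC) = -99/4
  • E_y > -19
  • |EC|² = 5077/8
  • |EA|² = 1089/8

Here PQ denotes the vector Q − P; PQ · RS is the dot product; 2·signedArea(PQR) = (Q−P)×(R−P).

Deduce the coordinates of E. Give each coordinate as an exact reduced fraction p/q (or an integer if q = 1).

1. E_x = 45/4  [2·signedArea(EAC) = -99/4 ∩ ED · CB = -339/2]
2. E_y = -73/4  [2·signedArea(EAC) = -99/4 ∩ ED · CB = -339/2]
   → E = (45/4, -73/4)

E = (45/4, -73/4)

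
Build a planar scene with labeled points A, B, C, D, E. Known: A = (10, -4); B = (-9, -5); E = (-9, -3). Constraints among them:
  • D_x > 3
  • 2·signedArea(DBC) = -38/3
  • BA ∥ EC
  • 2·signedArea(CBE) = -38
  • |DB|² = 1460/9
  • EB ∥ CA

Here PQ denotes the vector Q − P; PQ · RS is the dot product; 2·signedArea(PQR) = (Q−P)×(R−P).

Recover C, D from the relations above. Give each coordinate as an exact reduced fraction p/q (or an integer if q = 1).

C = (10, -2)
D = (11/3, -11/3)

1. C_x = 10  [EB ∥ CA ∩ BA ∥ EC]
2. C_y = -2  [EB ∥ CA ∩ BA ∥ EC]
   → C = (10, -2)
3. D_x = 11/3  [line -3·x + 19·y + 242/3 = 0 ∩ |DB|² = 1460/9]
4. D_y = -11/3  [line -3·x + 19·y + 242/3 = 0 ∩ |DB|² = 1460/9]
   → D = (11/3, -11/3)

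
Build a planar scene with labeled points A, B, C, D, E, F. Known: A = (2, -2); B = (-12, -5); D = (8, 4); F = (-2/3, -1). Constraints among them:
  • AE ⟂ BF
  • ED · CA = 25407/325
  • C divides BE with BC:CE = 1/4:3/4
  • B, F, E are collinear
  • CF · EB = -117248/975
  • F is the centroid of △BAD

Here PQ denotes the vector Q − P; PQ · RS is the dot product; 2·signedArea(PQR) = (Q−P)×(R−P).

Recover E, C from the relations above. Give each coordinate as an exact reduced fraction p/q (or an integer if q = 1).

C = (-2812/325, -1241/325)
E = (452/325, -89/325)

1. E_x = 452/325  [B, F, E are collinear ∩ AE ⟂ BF]
2. E_y = -89/325  [B, F, E are collinear ∩ AE ⟂ BF]
   → E = (452/325, -89/325)
3. C_x = -2812/325  [C divides BE with BC:CE = 1/4:3/4]
4. C_y = -1241/325  [C divides BE with BC:CE = 1/4:3/4]
   → C = (-2812/325, -1241/325)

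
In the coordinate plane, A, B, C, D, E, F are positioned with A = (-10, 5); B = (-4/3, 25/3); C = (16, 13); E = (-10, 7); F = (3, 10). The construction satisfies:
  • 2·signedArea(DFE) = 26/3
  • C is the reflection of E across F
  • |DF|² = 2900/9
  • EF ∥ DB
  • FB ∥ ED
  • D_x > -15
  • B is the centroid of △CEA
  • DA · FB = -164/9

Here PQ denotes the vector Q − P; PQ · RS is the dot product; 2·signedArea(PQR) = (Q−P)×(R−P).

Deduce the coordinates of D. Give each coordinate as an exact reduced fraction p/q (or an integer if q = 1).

D = (-43/3, 16/3)

1. D_x = -43/3  [EF ∥ DB ∩ FB ∥ ED]
2. D_y = 16/3  [EF ∥ DB ∩ FB ∥ ED]
   → D = (-43/3, 16/3)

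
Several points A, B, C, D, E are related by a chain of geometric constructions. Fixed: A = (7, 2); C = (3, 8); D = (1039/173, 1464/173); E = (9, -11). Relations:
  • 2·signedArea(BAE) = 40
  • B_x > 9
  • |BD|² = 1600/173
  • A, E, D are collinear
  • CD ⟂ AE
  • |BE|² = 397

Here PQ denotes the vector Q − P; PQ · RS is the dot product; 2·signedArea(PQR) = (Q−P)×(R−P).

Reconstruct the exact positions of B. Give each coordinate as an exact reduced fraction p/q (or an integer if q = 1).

1. B_x = 1559/173  [line 13·x + 2·y + -135 = 0 ∩ |BD|² = 1600/173]
2. B_y = 1544/173  [line 13·x + 2·y + -135 = 0 ∩ |BD|² = 1600/173]
   → B = (1559/173, 1544/173)

B = (1559/173, 1544/173)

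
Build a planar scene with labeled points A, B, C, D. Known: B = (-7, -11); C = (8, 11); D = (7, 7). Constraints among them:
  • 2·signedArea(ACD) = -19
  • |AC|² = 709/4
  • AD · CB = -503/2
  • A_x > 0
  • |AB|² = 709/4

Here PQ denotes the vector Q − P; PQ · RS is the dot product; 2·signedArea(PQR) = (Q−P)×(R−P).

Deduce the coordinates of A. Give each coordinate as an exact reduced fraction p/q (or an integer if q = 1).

A = (1/2, 0)

1. A_x = 1/2  [AD · CB = -503/2 ∩ 2·signedArea(ACD) = -19]
2. A_y = 0  [AD · CB = -503/2 ∩ 2·signedArea(ACD) = -19]
   → A = (1/2, 0)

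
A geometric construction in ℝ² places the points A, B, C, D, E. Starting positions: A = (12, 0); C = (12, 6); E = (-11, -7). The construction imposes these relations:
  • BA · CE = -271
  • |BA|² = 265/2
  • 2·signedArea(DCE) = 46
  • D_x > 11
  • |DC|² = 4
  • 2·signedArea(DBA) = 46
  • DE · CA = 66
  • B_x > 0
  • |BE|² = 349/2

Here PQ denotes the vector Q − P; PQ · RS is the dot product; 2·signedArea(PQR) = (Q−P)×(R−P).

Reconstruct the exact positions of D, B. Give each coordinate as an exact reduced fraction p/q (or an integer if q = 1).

1. D_x = 12  [2·signedArea(DCE) = 46 ∩ DE · CA = 66]
2. D_y = 4  [2·signedArea(DCE) = 46 ∩ DE · CA = 66]
   → D = (12, 4)
3. B_x = 1/2  [BA · CE = -271 ∩ 2·signedArea(DBA) = 46]
4. B_y = -1/2  [BA · CE = -271 ∩ 2·signedArea(DBA) = 46]
   → B = (1/2, -1/2)

B = (1/2, -1/2)
D = (12, 4)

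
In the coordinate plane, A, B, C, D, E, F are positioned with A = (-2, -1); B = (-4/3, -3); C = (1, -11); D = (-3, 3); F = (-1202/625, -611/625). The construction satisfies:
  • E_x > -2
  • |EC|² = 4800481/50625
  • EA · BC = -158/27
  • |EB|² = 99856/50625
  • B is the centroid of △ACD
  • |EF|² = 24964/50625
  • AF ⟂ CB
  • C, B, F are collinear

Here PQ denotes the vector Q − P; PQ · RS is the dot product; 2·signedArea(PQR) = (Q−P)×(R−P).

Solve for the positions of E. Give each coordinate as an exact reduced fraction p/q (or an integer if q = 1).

1. E_x = -9712/5625  [line -7/3·x + 8·y + 248/27 = 0 ∩ |EB|² = 99856/50625]
2. E_y = -3097/1875  [line -7/3·x + 8·y + 248/27 = 0 ∩ |EB|² = 99856/50625]
   → E = (-9712/5625, -3097/1875)

E = (-9712/5625, -3097/1875)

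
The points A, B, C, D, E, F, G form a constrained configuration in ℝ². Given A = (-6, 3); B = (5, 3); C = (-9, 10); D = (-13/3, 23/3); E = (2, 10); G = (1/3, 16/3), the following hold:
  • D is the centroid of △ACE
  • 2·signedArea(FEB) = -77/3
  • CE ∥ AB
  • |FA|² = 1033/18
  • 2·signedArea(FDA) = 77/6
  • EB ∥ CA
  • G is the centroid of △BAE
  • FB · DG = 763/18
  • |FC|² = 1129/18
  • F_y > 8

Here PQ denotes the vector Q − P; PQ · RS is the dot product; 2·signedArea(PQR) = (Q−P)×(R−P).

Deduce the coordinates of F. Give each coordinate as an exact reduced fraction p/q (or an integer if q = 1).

1. F_x = -7/6  [2·signedArea(FDA) = 77/6 ∩ FB · DG = 763/18]
2. F_y = 53/6  [2·signedArea(FDA) = 77/6 ∩ FB · DG = 763/18]
   → F = (-7/6, 53/6)

F = (-7/6, 53/6)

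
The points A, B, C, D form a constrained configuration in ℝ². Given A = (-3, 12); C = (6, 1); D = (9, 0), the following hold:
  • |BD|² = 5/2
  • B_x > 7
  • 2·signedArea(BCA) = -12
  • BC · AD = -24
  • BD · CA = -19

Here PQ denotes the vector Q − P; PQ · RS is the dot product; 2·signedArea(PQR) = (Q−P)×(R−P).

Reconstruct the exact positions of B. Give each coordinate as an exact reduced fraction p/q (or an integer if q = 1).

1. B_x = 15/2  [BD · CA = -19 ∩ BC · AD = -24]
2. B_y = 1/2  [BD · CA = -19 ∩ BC · AD = -24]
   → B = (15/2, 1/2)

B = (15/2, 1/2)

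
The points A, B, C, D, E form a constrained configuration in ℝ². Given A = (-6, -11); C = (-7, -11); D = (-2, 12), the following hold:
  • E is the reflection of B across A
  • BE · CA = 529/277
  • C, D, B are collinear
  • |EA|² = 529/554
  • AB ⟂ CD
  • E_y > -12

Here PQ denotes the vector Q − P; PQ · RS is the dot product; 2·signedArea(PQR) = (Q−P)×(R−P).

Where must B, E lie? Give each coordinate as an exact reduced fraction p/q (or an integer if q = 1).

1. B_x = -3853/554  [C, D, B are collinear ∩ AB ⟂ CD]
2. B_y = -5979/554  [C, D, B are collinear ∩ AB ⟂ CD]
   → B = (-3853/554, -5979/554)
3. E_x = -2795/554  [E is the reflection of B across A]
4. E_y = -6209/554  [E is the reflection of B across A]
   → E = (-2795/554, -6209/554)

B = (-3853/554, -5979/554)
E = (-2795/554, -6209/554)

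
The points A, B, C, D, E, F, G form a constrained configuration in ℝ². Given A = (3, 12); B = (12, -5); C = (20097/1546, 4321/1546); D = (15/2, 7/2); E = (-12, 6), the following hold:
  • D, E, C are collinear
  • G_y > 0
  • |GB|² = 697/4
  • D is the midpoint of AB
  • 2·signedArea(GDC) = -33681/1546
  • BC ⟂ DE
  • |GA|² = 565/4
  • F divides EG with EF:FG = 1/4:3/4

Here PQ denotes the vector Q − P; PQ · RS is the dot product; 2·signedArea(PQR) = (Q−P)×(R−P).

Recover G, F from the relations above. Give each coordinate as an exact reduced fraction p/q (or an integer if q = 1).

F = (-9, 37/8)
G = (0, 1/2)

1. G_x = 0  [line 545/773·x + 4251/773·y + -4251/1546 = 0 ∩ |GB|² = 697/4]
2. G_y = 1/2  [line 545/773·x + 4251/773·y + -4251/1546 = 0 ∩ |GB|² = 697/4]
   → G = (0, 1/2)
3. F_x = -9  [F divides EG with EF:FG = 1/4:3/4]
4. F_y = 37/8  [F divides EG with EF:FG = 1/4:3/4]
   → F = (-9, 37/8)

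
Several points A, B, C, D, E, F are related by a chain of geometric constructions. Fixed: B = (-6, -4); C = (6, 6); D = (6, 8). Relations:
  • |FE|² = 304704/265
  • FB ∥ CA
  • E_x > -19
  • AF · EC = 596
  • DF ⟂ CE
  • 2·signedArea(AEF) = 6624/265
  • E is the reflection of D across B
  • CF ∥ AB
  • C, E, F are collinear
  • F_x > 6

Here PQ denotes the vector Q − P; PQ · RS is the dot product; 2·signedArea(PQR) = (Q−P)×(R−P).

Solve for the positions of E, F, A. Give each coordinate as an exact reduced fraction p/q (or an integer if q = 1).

1. E_x = -18  [E is the reflection of D across B]
2. E_y = -16  [E is the reflection of D across B]
   → E = (-18, -16)
3. F_x = 1854/265  [C, E, F are collinear ∩ DF ⟂ CE]
4. F_y = 1832/265  [C, E, F are collinear ∩ DF ⟂ CE]
   → F = (1854/265, 1832/265)
5. A_x = -1854/265  [CF ∥ AB ∩ FB ∥ CA]
6. A_y = -1302/265  [CF ∥ AB ∩ FB ∥ CA]
   → A = (-1854/265, -1302/265)

A = (-1854/265, -1302/265)
E = (-18, -16)
F = (1854/265, 1832/265)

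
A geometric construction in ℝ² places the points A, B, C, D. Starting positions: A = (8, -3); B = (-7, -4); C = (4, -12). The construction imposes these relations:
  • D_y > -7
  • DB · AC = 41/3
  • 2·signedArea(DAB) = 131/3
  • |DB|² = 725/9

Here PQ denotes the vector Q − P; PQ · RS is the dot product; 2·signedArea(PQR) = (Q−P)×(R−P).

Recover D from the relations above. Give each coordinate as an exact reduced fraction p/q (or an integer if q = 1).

1. D_x = 5/3  [2·signedArea(DAB) = 131/3 ∩ DB · AC = 41/3]
2. D_y = -19/3  [2·signedArea(DAB) = 131/3 ∩ DB · AC = 41/3]
   → D = (5/3, -19/3)

D = (5/3, -19/3)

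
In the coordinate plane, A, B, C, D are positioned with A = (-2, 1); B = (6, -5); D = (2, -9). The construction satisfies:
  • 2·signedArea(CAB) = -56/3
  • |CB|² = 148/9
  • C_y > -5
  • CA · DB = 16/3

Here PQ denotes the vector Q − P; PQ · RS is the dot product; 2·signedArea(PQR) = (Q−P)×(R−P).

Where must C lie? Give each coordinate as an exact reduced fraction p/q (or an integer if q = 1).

1. C_x = 2  [2·signedArea(CAB) = -56/3 ∩ CA · DB = 16/3]
2. C_y = -13/3  [2·signedArea(CAB) = -56/3 ∩ CA · DB = 16/3]
   → C = (2, -13/3)

C = (2, -13/3)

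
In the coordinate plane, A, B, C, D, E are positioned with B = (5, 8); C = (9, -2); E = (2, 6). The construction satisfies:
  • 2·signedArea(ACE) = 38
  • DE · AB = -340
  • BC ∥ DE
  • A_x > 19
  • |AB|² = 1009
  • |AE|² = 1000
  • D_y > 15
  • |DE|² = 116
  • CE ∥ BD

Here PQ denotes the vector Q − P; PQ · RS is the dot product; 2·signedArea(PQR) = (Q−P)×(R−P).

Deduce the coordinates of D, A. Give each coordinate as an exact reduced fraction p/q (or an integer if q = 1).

1. D_x = -2  [BC ∥ DE ∩ CE ∥ BD]
2. D_y = 16  [BC ∥ DE ∩ CE ∥ BD]
   → D = (-2, 16)
3. A_x = 20  [2·signedArea(ACE) = 38 ∩ DE · AB = -340]
4. A_y = -20  [2·signedArea(ACE) = 38 ∩ DE · AB = -340]
   → A = (20, -20)

A = (20, -20)
D = (-2, 16)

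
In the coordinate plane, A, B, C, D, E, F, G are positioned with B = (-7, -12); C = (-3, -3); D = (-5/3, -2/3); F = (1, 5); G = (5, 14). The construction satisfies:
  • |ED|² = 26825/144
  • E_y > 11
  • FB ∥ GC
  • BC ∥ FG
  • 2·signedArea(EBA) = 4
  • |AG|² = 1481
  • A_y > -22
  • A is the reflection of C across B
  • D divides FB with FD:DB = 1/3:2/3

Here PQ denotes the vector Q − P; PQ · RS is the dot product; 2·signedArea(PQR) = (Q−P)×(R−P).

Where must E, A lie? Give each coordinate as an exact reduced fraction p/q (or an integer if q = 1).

A = (-11, -21)
E = (4, 47/4)

1. A_x = -11  [A is the reflection of C across B]
2. A_y = -21  [A is the reflection of C across B]
   → A = (-11, -21)
3. E_x = 4  [line 9·x + -4·y + 11 = 0 ∩ |ED|² = 26825/144]
4. E_y = 47/4  [line 9·x + -4·y + 11 = 0 ∩ |ED|² = 26825/144]
   → E = (4, 47/4)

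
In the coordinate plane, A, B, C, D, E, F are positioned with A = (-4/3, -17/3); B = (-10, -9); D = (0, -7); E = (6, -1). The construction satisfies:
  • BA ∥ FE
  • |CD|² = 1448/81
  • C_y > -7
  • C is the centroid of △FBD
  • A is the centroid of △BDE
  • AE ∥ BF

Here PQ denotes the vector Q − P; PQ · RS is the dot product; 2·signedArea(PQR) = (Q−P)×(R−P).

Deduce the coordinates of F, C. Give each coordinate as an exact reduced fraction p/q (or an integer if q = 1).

1. F_x = -8/3  [BA ∥ FE ∩ AE ∥ BF]
2. F_y = -13/3  [BA ∥ FE ∩ AE ∥ BF]
   → F = (-8/3, -13/3)
3. C_x = -38/9  [C is the centroid of △FBD]
4. C_y = -61/9  [C is the centroid of △FBD]
   → C = (-38/9, -61/9)

C = (-38/9, -61/9)
F = (-8/3, -13/3)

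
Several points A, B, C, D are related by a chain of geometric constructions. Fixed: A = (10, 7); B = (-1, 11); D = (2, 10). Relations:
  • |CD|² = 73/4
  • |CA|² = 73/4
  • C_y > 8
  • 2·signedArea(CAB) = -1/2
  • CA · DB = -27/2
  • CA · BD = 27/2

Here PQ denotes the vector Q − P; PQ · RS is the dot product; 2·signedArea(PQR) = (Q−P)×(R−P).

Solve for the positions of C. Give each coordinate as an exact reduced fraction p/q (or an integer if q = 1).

1. C_x = 6  [CA · DB = -27/2 ∩ 2·signedArea(CAB) = -1/2]
2. C_y = 17/2  [CA · DB = -27/2 ∩ 2·signedArea(CAB) = -1/2]
   → C = (6, 17/2)

C = (6, 17/2)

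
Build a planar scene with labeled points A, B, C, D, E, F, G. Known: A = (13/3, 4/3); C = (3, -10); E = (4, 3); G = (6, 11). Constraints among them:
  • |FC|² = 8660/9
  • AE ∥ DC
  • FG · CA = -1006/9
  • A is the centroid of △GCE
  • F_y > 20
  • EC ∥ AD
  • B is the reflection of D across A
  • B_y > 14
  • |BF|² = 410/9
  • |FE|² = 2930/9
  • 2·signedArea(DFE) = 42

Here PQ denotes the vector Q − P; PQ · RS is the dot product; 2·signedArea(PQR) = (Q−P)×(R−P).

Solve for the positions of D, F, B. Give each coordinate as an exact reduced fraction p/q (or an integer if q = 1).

B = (16/3, 43/3)
D = (10/3, -35/3)
F = (23/3, 62/3)

1. D_x = 10/3  [AE ∥ DC ∩ EC ∥ AD]
2. D_y = -35/3  [AE ∥ DC ∩ EC ∥ AD]
   → D = (10/3, -35/3)
3. F_x = 23/3  [FG · CA = -1006/9 ∩ 2·signedArea(DFE) = 42]
4. F_y = 62/3  [FG · CA = -1006/9 ∩ 2·signedArea(DFE) = 42]
   → F = (23/3, 62/3)
5. B_x = 16/3  [B is the reflection of D across A]
6. B_y = 43/3  [B is the reflection of D across A]
   → B = (16/3, 43/3)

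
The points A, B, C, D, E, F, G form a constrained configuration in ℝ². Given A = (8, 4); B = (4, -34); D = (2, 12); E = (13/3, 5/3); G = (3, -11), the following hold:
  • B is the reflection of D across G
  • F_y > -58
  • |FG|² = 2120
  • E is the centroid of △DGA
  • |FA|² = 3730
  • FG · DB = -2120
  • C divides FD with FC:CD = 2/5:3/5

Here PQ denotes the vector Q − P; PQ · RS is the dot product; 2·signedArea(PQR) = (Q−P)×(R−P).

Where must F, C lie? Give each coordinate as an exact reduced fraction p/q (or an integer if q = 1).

C = (19/5, -147/5)
F = (5, -57)

1. F_x = 5  [line -2·x + 46·y + 2632 = 0 ∩ |FG|² = 2120]
2. F_y = -57  [line -2·x + 46·y + 2632 = 0 ∩ |FG|² = 2120]
   → F = (5, -57)
3. C_x = 19/5  [C divides FD with FC:CD = 2/5:3/5]
4. C_y = -147/5  [C divides FD with FC:CD = 2/5:3/5]
   → C = (19/5, -147/5)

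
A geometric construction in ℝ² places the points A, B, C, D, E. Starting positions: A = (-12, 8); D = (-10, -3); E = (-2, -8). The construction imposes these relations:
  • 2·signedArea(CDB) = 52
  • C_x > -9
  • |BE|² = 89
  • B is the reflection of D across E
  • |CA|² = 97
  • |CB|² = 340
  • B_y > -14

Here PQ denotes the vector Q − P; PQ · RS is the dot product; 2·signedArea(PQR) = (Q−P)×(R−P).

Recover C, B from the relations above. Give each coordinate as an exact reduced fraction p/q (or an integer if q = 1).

B = (6, -13)
C = (-8, -1)

1. B_x = 6  [B is the reflection of D across E]
2. B_y = -13  [B is the reflection of D across E]
   → B = (6, -13)
3. C_x = -8  [line 10·x + 16·y + 96 = 0 ∩ |CA|² = 97]
4. C_y = -1  [line 10·x + 16·y + 96 = 0 ∩ |CA|² = 97]
   → C = (-8, -1)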